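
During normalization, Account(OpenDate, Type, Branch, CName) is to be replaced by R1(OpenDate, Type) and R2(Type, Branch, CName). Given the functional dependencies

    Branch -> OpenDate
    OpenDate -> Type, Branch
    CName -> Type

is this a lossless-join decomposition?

No

Common attributes: R1 ∩ R2 = {Type}.
No dependency enlarges {Type}, so (Type)⁺ = {Type}.
The closure contains neither all of R1 = {OpenDate, Type} nor all of R2 = {Type, Branch, CName}, so the common attributes are not a superkey of either fragment. The join is lossy.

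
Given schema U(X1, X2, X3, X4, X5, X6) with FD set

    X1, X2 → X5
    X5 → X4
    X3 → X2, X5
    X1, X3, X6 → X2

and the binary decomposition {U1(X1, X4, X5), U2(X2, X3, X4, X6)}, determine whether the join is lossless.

Common attributes: U1 ∩ U2 = {X4}.
No dependency enlarges {X4}, so (X4)⁺ = {X4}.
The closure contains neither all of U1 = {X1, X4, X5} nor all of U2 = {X2, X3, X4, X6}, so the common attributes are not a superkey of either fragment. The join is lossy.

No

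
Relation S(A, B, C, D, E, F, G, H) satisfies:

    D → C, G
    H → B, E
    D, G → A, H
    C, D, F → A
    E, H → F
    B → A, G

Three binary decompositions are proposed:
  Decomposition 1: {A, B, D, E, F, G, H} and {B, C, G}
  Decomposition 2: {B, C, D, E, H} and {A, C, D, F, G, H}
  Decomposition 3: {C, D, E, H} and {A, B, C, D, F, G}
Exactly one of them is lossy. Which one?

Decomposition 1: common = {B, G}, closure = {A, B, G} → lossy.
Decomposition 2: common = {C, D, H}, closure = {A, B, C, D, E, F, G, H} → lossless.
Decomposition 3: common = {C, D}, closure = {A, B, C, D, E, F, G, H} → lossless.

Decomposition 1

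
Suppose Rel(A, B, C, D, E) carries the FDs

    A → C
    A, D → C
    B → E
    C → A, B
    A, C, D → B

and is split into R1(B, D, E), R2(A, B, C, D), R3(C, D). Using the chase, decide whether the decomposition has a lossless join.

Yes

Chase test. Columns are A, B, C, D, E; row i has aⱼ where attribute j ∈ Ri, else bᵢⱼ.
Initial tableau (one row per fragment):
  row 1: b11 a2 b13 a4 a5
  row 2: a1 a2 a3 a4 b25
  row 3: b31 b32 a3 a4 b35
Rows 1 and 2 agree on B; apply B→E and equate their E entries.
Rows 2 and 3 agree on C; apply C→A, B and equate their A, B entries.
Rows 1 and 3 agree on B; apply B→E and equate their E entries.
Row 2 is now all distinguished symbols — the join is lossless.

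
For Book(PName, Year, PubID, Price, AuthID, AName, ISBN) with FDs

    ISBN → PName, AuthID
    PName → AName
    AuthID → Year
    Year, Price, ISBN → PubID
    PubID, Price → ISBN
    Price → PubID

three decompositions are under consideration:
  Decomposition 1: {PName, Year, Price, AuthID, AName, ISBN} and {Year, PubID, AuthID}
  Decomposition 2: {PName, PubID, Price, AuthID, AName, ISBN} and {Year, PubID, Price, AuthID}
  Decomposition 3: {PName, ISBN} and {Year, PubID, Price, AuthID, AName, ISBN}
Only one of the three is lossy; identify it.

Decomposition 1

Decomposition 1: common = {Year, AuthID}, closure = {Year, AuthID} → lossy.
Decomposition 2: common = {PubID, Price, AuthID}, closure = {PName, Year, PubID, Price, AuthID, AName, ISBN} → lossless.
Decomposition 3: common = {ISBN}, closure = {PName, Year, AuthID, AName, ISBN} → lossless.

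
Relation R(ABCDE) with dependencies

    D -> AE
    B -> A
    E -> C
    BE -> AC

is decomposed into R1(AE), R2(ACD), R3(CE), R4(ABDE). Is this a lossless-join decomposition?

Chase test. Columns are ABCDE; row i has aⱼ where attribute j ∈ Ri, else bᵢⱼ.
Initial tableau (one row per fragment):
  row 1: a1 b12 b13 b14 a5
  row 2: a1 b22 a3 a4 b25
  row 3: b31 b32 a3 b34 a5
  row 4: a1 a2 b43 a4 a5
Rows 2 and 4 agree on D; apply D→AE and equate their AE entries.
Rows 1 and 2 agree on E; apply E→C and equate their C entries.
Rows 1 and 4 agree on E; apply E→C and equate their C entries.
Row 4 is now all distinguished symbols — the join is lossless.

Yes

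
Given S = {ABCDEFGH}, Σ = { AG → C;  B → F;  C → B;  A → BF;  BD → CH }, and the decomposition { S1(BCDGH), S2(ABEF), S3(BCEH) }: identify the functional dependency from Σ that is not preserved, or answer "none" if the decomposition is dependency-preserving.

AG → C

Check AG → C: no single fragment contains all of {ACG}, and the restricted closure of {AG} across the fragments never reaches {C}.
B → F is preserved.
C → B is preserved.
A → BF is preserved.
BD → CH is preserved.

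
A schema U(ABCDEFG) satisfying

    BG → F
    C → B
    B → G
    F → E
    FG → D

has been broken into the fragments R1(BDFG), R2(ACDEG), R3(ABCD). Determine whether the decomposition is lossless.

Yes

Chase test. Columns are ABCDEFG; row i has aⱼ where attribute j ∈ Ri, else bᵢⱼ.
Initial tableau (one row per fragment):
  row 1: b11 a2 b13 a4 b15 a6 a7
  row 2: a1 b22 a3 a4 a5 b26 a7
  row 3: a1 a2 a3 a4 b35 b36 b37
Rows 2 and 3 agree on C; apply C→B and equate their B entries.
Rows 1 and 3 agree on B; apply B→G and equate their G entries.
Rows 1 and 2 agree on BG; apply BG→F and equate their F entries.
Rows 1 and 3 agree on BG; apply BG→F and equate their F entries.
Rows 1 and 2 agree on F; apply F→E and equate their E entries.
Rows 1 and 3 agree on F; apply F→E and equate their E entries.
Row 2 is now all distinguished symbols — the join is lossless.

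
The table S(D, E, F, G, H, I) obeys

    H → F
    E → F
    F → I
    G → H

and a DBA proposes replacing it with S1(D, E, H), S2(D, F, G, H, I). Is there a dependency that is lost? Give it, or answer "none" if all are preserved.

E → F

Check E → F: no single fragment contains all of {E, F}, and the restricted closure of {E} across the fragments never reaches {F}.
H → F is preserved.
F → I is preserved.
G → H is preserved.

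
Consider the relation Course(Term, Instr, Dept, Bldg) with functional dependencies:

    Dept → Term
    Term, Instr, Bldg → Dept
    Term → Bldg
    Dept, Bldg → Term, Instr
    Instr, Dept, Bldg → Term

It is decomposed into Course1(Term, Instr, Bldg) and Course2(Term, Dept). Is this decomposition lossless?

No

Common attributes: Course1 ∩ Course2 = {Term}.
Closure of {Term}: Term → Bldg applies, adding Bldg. So (Term)⁺ = {Term, Bldg}.
The closure contains neither all of Course1 = {Term, Instr, Bldg} nor all of Course2 = {Term, Dept}, so the common attributes are not a superkey of either fragment. The join is lossy.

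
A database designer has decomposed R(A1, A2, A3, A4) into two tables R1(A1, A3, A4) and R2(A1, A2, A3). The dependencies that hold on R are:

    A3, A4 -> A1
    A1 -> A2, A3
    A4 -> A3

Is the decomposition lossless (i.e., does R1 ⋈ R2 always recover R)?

Common attributes: R1 ∩ R2 = {A1, A3}.
Closure of {A1, A3}: A1 → A2, A3 applies, adding A2. So (A1, A3)⁺ = {A1, A2, A3}.
This closure contains every attribute of R2, so R1 ∩ R2 → R2. The join is lossless.

Yes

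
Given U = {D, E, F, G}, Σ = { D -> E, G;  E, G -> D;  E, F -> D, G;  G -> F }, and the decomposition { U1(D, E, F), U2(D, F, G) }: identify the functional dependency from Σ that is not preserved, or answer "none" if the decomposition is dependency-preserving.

D → E, G: restricted closure across fragments reaches E, G.
E, G → D: restricted closure across fragments reaches D.
E, F → D, G: restricted closure across fragments reaches D, G.
G → F lies within U2.
Every dependency is enforceable on the fragments, so the decomposition is dependency-preserving.

none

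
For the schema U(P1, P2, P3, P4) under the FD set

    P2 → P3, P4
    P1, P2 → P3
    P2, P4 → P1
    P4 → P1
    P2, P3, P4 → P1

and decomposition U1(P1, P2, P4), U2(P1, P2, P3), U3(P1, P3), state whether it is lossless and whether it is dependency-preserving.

Lossless test (chase): Rows 1 and 2 agree on P2; apply P2→P3, P4 and equate their P3, P4 entries. Row 1 is now all distinguished symbols — the join is lossless.
Dependency preservation: P2 → P3, P4; P2, P3, P4 → P1 are not contained in any single fragment, but the restricted closure of each left-hand side across the fragments still reaches the right-hand side; the remaining FDs each lie inside some fragment. All dependencies are preserved.

lossless and dependency-preserving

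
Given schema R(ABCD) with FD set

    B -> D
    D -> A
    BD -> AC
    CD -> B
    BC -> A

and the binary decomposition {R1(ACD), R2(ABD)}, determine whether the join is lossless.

Common attributes: R1 ∩ R2 = {AD}.
No dependency enlarges {AD}, so (AD)⁺ = {AD}.
The closure contains neither all of R1 = {ACD} nor all of R2 = {ABD}, so the common attributes are not a superkey of either fragment. The join is lossy.

No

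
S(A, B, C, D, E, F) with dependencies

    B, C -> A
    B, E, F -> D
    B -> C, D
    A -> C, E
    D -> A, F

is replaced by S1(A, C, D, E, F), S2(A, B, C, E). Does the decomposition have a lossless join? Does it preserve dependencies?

Lossless test: (A, C, E)⁺ = {A, C, E}, which is a superkey of neither fragment — lossy.
Dependency preservation: the restricted closure of {B, E, F} across the fragments never reaches {D}, so B, E, F → D cannot be enforced without a join — not preserved.

lossy and not dependency-preserving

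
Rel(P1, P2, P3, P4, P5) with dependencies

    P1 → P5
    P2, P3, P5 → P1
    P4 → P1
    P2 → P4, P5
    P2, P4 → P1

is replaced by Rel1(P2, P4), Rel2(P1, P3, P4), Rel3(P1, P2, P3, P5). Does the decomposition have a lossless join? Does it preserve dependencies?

lossless and dependency-preserving

Lossless test (chase): Rows 2 and 3 agree on P1; apply P1→P5 and equate their P5 entries. Rows 1 and 2 agree on P4; apply P4→P1 and equate their P1 entries. Rows 1 and 3 agree on P2; apply P2→P4, P5 and equate their P4, P5 entries. Row 3 is now all distinguished symbols — the join is lossless.
Dependency preservation: P2 → P4, P5; P2, P4 → P1 are not contained in any single fragment, but the restricted closure of each left-hand side across the fragments still reaches the right-hand side; the remaining FDs each lie inside some fragment. All dependencies are preserved.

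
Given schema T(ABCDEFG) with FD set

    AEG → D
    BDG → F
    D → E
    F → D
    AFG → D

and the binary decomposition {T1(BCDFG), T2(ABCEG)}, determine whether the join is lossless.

No

Common attributes: T1 ∩ T2 = {BCG}.
No dependency enlarges {BCG}, so (BCG)⁺ = {BCG}.
The closure contains neither all of T1 = {BCDFG} nor all of T2 = {ABCEG}, so the common attributes are not a superkey of either fragment. The join is lossy.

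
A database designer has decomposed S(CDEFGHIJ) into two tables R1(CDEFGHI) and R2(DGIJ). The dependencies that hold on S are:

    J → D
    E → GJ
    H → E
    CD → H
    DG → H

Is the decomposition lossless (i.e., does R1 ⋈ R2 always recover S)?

Common attributes: R1 ∩ R2 = {DGI}.
Closure of {DGI}: DG → H applies, adding H; H → E applies, adding E; E → GJ applies, adding J. So (DGI)⁺ = {DEGHIJ}.
This closure contains every attribute of R2, so R1 ∩ R2 → R2. The join is lossless.

Yes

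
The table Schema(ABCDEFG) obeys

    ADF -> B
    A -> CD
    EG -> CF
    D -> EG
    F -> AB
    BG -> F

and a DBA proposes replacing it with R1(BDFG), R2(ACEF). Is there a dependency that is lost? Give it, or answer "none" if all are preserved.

EG -> CF

Check EG → CF: no single fragment contains all of {CEFG}, and the restricted closure of {EG} across the fragments never reaches {CF}.
ADF → B is preserved.
A → CD is preserved.
D → EG is preserved.
F → AB is preserved.
BG → F is preserved.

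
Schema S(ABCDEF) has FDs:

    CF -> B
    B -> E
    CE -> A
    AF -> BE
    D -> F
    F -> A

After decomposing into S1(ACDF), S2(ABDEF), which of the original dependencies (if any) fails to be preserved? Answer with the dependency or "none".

CE -> A

Check CE → A: no single fragment contains all of {ACE}, and the restricted closure of {CE} across the fragments never reaches {A}.
CF → B is preserved.
B → E is preserved.
AF → BE is preserved.
D → F is preserved.
F → A is preserved.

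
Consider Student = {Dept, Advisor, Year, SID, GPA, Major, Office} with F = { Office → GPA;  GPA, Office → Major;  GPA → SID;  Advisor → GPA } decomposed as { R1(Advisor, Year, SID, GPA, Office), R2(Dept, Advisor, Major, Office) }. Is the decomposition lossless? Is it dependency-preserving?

Lossless test: (Advisor, Office)⁺ = {Advisor, SID, GPA, Major, Office}, which is a superkey of neither fragment — lossy.
Dependency preservation: GPA, Office → Major is not contained in any single fragment, but the restricted closure of its left-hand side across the fragments still reaches the right-hand side; the remaining FDs each lie inside some fragment. All dependencies are preserved.

lossy but dependency-preserving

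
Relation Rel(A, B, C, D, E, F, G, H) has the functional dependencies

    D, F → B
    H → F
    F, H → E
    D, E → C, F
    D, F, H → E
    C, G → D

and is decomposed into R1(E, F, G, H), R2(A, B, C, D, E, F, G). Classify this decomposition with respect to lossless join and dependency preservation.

Lossless test: (E, F, G)⁺ = {E, F, G}, which is a superkey of neither fragment — lossy.
Dependency preservation: D, F, H → E is not contained in any single fragment, but the restricted closure of its left-hand side across the fragments still reaches the right-hand side; the remaining FDs each lie inside some fragment. All dependencies are preserved.

lossy but dependency-preserving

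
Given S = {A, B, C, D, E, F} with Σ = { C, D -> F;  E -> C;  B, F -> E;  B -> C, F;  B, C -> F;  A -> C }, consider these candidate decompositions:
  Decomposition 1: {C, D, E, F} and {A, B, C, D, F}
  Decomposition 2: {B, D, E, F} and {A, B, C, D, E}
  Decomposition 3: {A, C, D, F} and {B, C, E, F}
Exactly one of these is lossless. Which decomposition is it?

Decomposition 1: common = {C, D, F}, closure = {C, D, F} → lossy.
Decomposition 2: common = {B, D, E}, closure = {B, C, D, E, F} → lossless.
Decomposition 3: common = {C, F}, closure = {C, F} → lossy.

Decomposition 2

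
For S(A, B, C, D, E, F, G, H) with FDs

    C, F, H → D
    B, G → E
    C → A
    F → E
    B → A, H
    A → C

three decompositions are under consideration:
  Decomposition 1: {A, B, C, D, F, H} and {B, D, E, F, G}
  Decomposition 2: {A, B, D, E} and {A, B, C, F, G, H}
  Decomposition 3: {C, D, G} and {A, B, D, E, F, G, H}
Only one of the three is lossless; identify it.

Decomposition 1: common = {B, D, F}, closure = {A, B, C, D, E, F, H} → lossless.
Decomposition 2: common = {A, B}, closure = {A, B, C, H} → lossy.
Decomposition 3: common = {D, G}, closure = {D, G} → lossy.

Decomposition 1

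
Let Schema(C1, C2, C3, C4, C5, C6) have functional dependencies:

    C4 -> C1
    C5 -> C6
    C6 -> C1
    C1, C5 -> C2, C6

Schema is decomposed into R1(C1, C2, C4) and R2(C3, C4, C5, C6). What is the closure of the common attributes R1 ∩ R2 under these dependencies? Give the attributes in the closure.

C1, C4

R1 ∩ R2 = {C4}.
C4 → C1 applies, adding C1
Closure: {C1, C4}.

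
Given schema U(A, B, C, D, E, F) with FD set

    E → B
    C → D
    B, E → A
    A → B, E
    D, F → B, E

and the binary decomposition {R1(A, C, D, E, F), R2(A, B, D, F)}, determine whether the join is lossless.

Yes

Common attributes: R1 ∩ R2 = {A, D, F}.
Closure of {A, D, F}: A → B, E applies, adding B, E. So (A, D, F)⁺ = {A, B, D, E, F}.
This closure contains every attribute of R2, so R1 ∩ R2 → R2. The join is lossless.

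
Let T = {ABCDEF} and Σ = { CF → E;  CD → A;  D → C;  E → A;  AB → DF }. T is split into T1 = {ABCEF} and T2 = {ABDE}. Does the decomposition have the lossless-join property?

Common attributes: T1 ∩ T2 = {ABE}.
Closure of {ABE}: AB → DF applies, adding DF; D → C applies, adding C. So (ABE)⁺ = {ABCDEF}.
This closure contains every attribute of T1, so T1 ∩ T2 → T1. The join is lossless.

Yes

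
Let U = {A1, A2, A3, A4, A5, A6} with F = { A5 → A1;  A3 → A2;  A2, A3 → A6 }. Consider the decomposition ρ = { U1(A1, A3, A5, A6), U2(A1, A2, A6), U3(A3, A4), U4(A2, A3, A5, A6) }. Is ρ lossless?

Chase test. Columns are A1, A2, A3, A4, A5, A6; row i has aⱼ where attribute j ∈ Ui, else bᵢⱼ.
Initial tableau (one row per fragment):
  row 1: a1 b12 a3 b14 a5 a6
  row 2: a1 a2 b23 b24 b25 a6
  row 3: b31 b32 a3 a4 b35 b36
  row 4: b41 a2 a3 b44 a5 a6
Rows 1 and 4 agree on A5; apply A5→A1 and equate their A1 entries.
Rows 1 and 3 agree on A3; apply A3→A2 and equate their A2 entries.
Rows 1 and 4 agree on A3; apply A3→A2 and equate their A2 entries.
Rows 1 and 3 agree on A2, A3; apply A2, A3→A6 and equate their A6 entries.
No row becomes fully distinguished — the join is lossy.

No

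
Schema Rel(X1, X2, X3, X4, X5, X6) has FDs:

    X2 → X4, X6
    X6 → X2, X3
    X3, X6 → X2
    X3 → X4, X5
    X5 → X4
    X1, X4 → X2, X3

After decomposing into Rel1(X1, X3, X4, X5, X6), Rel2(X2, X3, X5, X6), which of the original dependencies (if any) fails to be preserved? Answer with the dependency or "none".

none

X2 → X4, X6: restricted closure across fragments reaches X4, X6.
X6 → X2, X3 lies within Rel2.
X3, X6 → X2 lies within Rel2.
X3 → X4, X5 lies within Rel1.
X5 → X4 lies within Rel1.
X1, X4 → X2, X3: restricted closure across fragments reaches X2, X3.
Every dependency is enforceable on the fragments, so the decomposition is dependency-preserving.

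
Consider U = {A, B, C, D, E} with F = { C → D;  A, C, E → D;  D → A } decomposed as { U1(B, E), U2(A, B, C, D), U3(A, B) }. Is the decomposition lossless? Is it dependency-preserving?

Lossless test (chase): applying each FD to every pair of rows produces no changes in the tableau, so no row becomes fully distinguished — the join is lossy.
Dependency preservation: A, C, E → D is not contained in any single fragment, but the restricted closure of its left-hand side across the fragments still reaches the right-hand side; the remaining FDs each lie inside some fragment. All dependencies are preserved.

lossy but dependency-preserving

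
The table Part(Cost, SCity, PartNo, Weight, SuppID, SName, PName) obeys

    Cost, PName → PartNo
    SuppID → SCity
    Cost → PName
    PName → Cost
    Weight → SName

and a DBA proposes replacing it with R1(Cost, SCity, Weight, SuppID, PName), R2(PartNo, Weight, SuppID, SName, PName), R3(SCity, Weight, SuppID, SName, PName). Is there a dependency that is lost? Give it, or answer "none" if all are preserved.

none

Cost, PName → PartNo: restricted closure across fragments reaches PartNo.
SuppID → SCity lies within R1.
Cost → PName lies within R1.
PName → Cost lies within R1.
Weight → SName lies within R2.
Every dependency is enforceable on the fragments, so the decomposition is dependency-preserving.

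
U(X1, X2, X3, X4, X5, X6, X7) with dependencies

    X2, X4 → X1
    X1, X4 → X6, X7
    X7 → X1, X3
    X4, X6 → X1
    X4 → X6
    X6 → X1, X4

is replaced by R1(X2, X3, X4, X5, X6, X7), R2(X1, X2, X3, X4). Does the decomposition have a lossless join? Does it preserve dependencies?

Lossless test: (X2, X3, X4)⁺ = {X1, X2, X3, X4, X6, X7}, which contains all of one fragment — lossless.
Dependency preservation: the restricted closure of {X7} across the fragments never reaches {X1, X3}, so X7 → X1, X3 cannot be enforced without a join — not preserved.

lossless but not dependency-preserving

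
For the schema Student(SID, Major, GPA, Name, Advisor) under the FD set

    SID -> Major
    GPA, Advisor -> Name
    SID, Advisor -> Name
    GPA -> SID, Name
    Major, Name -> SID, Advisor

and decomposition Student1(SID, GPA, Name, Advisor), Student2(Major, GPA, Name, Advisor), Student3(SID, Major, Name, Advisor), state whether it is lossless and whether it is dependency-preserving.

lossless and dependency-preserving

Lossless test (chase): Rows 1 and 3 agree on SID; apply SID→Major and equate their Major entries. Rows 1 and 2 agree on GPA; apply GPA→SID, Name and equate their SID, Name entries. Row 1 is now all distinguished symbols — the join is lossless.
Dependency preservation: every FD's attributes lie within a single fragment, so each can be enforced locally — preserved.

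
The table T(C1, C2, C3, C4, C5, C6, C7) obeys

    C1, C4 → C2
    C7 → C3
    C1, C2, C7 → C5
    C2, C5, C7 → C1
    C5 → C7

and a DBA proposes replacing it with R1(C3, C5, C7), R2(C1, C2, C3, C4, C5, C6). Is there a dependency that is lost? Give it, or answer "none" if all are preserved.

C1, C2, C7 → C5

Check C1, C2, C7 → C5: no single fragment contains all of {C1, C2, C5, C7}, and the restricted closure of {C1, C2, C7} across the fragments never reaches {C5}.
C1, C4 → C2 is preserved.
C7 → C3 is preserved.
C2, C5, C7 → C1 is preserved.
C5 → C7 is preserved.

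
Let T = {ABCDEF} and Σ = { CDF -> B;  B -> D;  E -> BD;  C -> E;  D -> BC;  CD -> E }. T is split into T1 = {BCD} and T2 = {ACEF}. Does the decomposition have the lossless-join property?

Common attributes: T1 ∩ T2 = {C}.
Closure of {C}: C → E applies, adding E; E → BD applies, adding BD. So (C)⁺ = {BCDE}.
This closure contains every attribute of T1, so T1 ∩ T2 → T1. The join is lossless.

Yes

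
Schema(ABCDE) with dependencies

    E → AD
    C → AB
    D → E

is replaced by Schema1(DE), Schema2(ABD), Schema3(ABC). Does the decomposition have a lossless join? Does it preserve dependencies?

lossy but dependency-preserving

Lossless test (chase): Rows 1 and 2 agree on D; apply D→E and equate their E entries. Rows 1 and 2 agree on E; apply E→AD and equate their AD entries. No row becomes fully distinguished — the join is lossy.
Dependency preservation: E → AD is not contained in any single fragment, but the restricted closure of its left-hand side across the fragments still reaches the right-hand side; the remaining FDs each lie inside some fragment. All dependencies are preserved.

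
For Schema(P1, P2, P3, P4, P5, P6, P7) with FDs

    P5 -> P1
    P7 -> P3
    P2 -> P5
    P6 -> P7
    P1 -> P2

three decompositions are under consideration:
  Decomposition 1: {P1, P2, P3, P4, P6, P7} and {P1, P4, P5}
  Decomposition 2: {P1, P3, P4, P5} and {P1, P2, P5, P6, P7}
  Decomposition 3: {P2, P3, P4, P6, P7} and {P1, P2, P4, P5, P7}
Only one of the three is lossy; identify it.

Decomposition 2

Decomposition 1: common = {P1, P4}, closure = {P1, P2, P4, P5} → lossless.
Decomposition 2: common = {P1, P5}, closure = {P1, P2, P5} → lossy.
Decomposition 3: common = {P2, P4, P7}, closure = {P1, P2, P3, P4, P5, P7} → lossless.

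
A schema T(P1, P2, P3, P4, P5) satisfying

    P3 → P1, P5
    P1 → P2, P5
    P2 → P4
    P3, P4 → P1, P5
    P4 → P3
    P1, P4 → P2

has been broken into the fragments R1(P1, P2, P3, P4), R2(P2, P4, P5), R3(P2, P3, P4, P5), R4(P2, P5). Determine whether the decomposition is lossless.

Chase test. Columns are P1, P2, P3, P4, P5; row i has aⱼ where attribute j ∈ Ri, else bᵢⱼ.
Initial tableau (one row per fragment):
  row 1: a1 a2 a3 a4 b15
  row 2: b21 a2 b23 a4 a5
  row 3: b31 a2 a3 a4 a5
  row 4: b41 a2 b43 b44 a5
Rows 1 and 3 agree on P3; apply P3→P1, P5 and equate their P1, P5 entries.
Rows 1 and 4 agree on P2; apply P2→P4 and equate their P4 entries.
Rows 1 and 2 agree on P4; apply P4→P3 and equate their P3 entries.
Rows 1 and 4 agree on P4; apply P4→P3 and equate their P3 entries.
Rows 1 and 2 agree on P3; apply P3→P1, P5 and equate their P1, P5 entries.
Rows 1 and 4 agree on P3; apply P3→P1, P5 and equate their P1, P5 entries.
Row 1 is now all distinguished symbols — the join is lossless.

Yes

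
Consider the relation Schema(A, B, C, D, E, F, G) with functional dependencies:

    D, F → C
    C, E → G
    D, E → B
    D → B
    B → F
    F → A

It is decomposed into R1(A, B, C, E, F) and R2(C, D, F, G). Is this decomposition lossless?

Common attributes: R1 ∩ R2 = {C, F}.
Closure of {C, F}: F → A applies, adding A. So (C, F)⁺ = {A, C, F}.
The closure contains neither all of R1 = {A, B, C, E, F} nor all of R2 = {C, D, F, G}, so the common attributes are not a superkey of either fragment. The join is lossy.

No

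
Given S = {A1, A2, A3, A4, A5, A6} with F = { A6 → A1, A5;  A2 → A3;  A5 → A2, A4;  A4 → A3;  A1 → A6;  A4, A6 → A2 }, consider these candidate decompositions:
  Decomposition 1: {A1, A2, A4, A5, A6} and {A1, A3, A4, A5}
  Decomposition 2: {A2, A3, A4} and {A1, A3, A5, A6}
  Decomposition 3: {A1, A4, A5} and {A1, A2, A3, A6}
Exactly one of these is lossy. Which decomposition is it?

Decomposition 2

Decomposition 1: common = {A1, A4, A5}, closure = {A1, A2, A3, A4, A5, A6} → lossless.
Decomposition 2: common = {A3}, closure = {A3} → lossy.
Decomposition 3: common = {A1}, closure = {A1, A2, A3, A4, A5, A6} → lossless.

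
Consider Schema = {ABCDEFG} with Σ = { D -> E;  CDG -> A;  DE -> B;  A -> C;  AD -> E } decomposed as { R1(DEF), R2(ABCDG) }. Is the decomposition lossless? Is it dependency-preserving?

Lossless test: (D)⁺ = {BDE}, which is a superkey of neither fragment — lossy.
Dependency preservation: DE → B; AD → E are not contained in any single fragment, but the restricted closure of each left-hand side across the fragments still reaches the right-hand side; the remaining FDs each lie inside some fragment. All dependencies are preserved.

lossy but dependency-preserving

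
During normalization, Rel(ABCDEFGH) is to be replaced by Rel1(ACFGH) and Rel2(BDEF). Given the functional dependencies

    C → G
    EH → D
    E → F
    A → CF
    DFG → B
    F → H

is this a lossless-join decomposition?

No

Common attributes: Rel1 ∩ Rel2 = {F}.
Closure of {F}: F → H applies, adding H. So (F)⁺ = {FH}.
The closure contains neither all of Rel1 = {ACFGH} nor all of Rel2 = {BDEF}, so the common attributes are not a superkey of either fragment. The join is lossy.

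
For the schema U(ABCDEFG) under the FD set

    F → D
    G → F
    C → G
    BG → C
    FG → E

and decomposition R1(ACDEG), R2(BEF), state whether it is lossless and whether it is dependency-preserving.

lossy and not dependency-preserving

Lossless test: (E)⁺ = {E}, which is a superkey of neither fragment — lossy.
Dependency preservation: the restricted closure of {F} across the fragments never reaches {D}, so F → D cannot be enforced without a join — not preserved.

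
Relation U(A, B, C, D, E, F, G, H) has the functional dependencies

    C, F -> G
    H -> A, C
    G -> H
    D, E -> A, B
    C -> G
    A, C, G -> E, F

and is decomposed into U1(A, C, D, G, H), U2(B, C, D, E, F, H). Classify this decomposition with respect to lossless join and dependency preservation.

Lossless test: (C, D, H)⁺ = {A, B, C, D, E, F, G, H}, which contains all of one fragment — lossless.
Dependency preservation: the restricted closure of {D, E} across the fragments never reaches {A, B}, so D, E → A, B cannot be enforced without a join — not preserved.

lossless but not dependency-preserving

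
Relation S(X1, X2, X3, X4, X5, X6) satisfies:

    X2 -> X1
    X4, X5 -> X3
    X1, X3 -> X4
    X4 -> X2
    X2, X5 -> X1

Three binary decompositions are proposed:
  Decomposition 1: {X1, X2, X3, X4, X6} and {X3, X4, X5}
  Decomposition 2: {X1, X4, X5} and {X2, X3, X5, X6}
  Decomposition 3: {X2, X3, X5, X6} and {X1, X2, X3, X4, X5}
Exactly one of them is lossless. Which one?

Decomposition 1: common = {X3, X4}, closure = {X1, X2, X3, X4} → lossy.
Decomposition 2: common = {X5}, closure = {X5} → lossy.
Decomposition 3: common = {X2, X3, X5}, closure = {X1, X2, X3, X4, X5} → lossless.

Decomposition 3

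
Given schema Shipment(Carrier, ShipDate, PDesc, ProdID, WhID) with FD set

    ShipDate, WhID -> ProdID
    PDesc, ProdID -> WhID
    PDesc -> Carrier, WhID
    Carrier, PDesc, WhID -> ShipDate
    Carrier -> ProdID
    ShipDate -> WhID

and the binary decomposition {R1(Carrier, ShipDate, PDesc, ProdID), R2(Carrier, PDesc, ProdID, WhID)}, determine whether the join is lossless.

Yes

Common attributes: R1 ∩ R2 = {Carrier, PDesc, ProdID}.
Closure of {Carrier, PDesc, ProdID}: PDesc, ProdID → WhID applies, adding WhID; Carrier, PDesc, WhID → ShipDate applies, adding ShipDate. So (Carrier, PDesc, ProdID)⁺ = {Carrier, ShipDate, PDesc, ProdID, WhID}.
This closure contains every attribute of R1, so R1 ∩ R2 → R1. The join is lossless.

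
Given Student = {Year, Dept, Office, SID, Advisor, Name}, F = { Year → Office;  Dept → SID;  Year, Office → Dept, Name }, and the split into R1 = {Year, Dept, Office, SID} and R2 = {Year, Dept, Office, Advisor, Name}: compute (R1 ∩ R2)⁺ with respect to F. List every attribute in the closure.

R1 ∩ R2 = {Year, Dept, Office}.
Dept → SID applies, adding SID
Year, Office → Dept, Name applies, adding Name
Closure: {Year, Dept, Office, SID, Name}.

Year, Dept, Office, SID, Name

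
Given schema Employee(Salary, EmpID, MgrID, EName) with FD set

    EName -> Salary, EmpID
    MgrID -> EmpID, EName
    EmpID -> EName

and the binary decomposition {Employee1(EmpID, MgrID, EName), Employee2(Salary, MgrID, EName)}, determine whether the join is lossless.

Common attributes: Employee1 ∩ Employee2 = {MgrID, EName}.
Closure of {MgrID, EName}: EName → Salary, EmpID applies, adding Salary, EmpID. So (MgrID, EName)⁺ = {Salary, EmpID, MgrID, EName}.
This closure contains every attribute of Employee1, so Employee1 ∩ Employee2 → Employee1. The join is lossless.

Yes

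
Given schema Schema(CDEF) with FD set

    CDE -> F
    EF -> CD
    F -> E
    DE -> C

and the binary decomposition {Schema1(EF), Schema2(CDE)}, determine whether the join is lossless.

No

Common attributes: Schema1 ∩ Schema2 = {E}.
No dependency enlarges {E}, so (E)⁺ = {E}.
The closure contains neither all of Schema1 = {EF} nor all of Schema2 = {CDE}, so the common attributes are not a superkey of either fragment. The join is lossy.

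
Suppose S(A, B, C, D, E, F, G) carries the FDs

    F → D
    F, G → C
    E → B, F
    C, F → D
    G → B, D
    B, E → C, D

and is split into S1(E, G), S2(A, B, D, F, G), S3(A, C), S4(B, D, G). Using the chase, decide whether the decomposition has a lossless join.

Chase test. Columns are A, B, C, D, E, F, G; row i has aⱼ where attribute j ∈ Si, else bᵢⱼ.
Initial tableau (one row per fragment):
  row 1: b11 b12 b13 b14 a5 b16 a7
  row 2: a1 a2 b23 a4 b25 a6 a7
  row 3: a1 b32 a3 b34 b35 b36 b37
  row 4: b41 a2 b43 a4 b45 b46 a7
Rows 1 and 2 agree on G; apply G→B, D and equate their B, D entries.
No row becomes fully distinguished — the join is lossy.

No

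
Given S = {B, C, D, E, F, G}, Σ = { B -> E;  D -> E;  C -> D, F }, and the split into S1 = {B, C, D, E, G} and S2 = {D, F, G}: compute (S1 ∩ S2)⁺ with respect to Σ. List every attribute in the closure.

S1 ∩ S2 = {D, G}.
D → E applies, adding E
Closure: {D, E, G}.

D, E, G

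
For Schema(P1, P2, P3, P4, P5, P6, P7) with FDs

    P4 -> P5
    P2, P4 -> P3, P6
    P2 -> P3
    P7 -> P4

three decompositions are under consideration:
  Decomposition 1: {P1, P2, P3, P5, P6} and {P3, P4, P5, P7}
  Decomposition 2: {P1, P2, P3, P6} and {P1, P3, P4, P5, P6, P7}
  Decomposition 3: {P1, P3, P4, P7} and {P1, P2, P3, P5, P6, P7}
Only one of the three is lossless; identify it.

Decomposition 3

Decomposition 1: common = {P3, P5}, closure = {P3, P5} → lossy.
Decomposition 2: common = {P1, P3, P6}, closure = {P1, P3, P6} → lossy.
Decomposition 3: common = {P1, P3, P7}, closure = {P1, P3, P4, P5, P7} → lossless.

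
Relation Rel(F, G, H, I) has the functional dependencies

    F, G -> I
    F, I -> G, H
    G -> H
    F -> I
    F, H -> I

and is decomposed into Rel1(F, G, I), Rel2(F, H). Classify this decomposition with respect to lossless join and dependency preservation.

lossless but not dependency-preserving

Lossless test: (F)⁺ = {F, G, H, I}, which contains all of one fragment — lossless.
Dependency preservation: the restricted closure of {G} across the fragments never reaches {H}, so G → H cannot be enforced without a join — not preserved.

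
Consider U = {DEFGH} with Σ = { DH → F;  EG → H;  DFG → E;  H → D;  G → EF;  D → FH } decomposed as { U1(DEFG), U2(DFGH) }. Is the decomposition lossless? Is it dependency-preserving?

Lossless test: (DFG)⁺ = {DEFGH}, which contains all of one fragment — lossless.
Dependency preservation: EG → H is not contained in any single fragment, but the restricted closure of its left-hand side across the fragments still reaches the right-hand side; the remaining FDs each lie inside some fragment. All dependencies are preserved.

lossless and dependency-preserving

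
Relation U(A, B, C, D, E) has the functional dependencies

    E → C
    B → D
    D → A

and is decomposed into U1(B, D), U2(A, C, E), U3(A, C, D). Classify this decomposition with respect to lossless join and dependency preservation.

Lossless test (chase): Rows 1 and 3 agree on D; apply D→A and equate their A entries. No row becomes fully distinguished — the join is lossy.
Dependency preservation: every FD's attributes lie within a single fragment, so each can be enforced locally — preserved.

lossy but dependency-preserving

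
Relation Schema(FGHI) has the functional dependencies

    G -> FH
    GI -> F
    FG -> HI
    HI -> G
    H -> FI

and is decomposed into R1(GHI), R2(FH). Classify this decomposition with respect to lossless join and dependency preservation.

Lossless test: (H)⁺ = {FGHI}, which contains all of one fragment — lossless.
Dependency preservation: G → FH; GI → F; FG → HI; H → FI are not contained in any single fragment, but the restricted closure of each left-hand side across the fragments still reaches the right-hand side; the remaining FDs each lie inside some fragment. All dependencies are preserved.

lossless and dependency-preserving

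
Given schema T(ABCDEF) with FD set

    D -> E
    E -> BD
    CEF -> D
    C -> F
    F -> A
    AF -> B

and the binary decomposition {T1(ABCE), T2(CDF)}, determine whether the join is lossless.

Common attributes: T1 ∩ T2 = {C}.
Closure of {C}: C → F applies, adding F; F → A applies, adding A; AF → B applies, adding B. So (C)⁺ = {ABCF}.
The closure contains neither all of T1 = {ABCE} nor all of T2 = {CDF}, so the common attributes are not a superkey of either fragment. The join is lossy.

No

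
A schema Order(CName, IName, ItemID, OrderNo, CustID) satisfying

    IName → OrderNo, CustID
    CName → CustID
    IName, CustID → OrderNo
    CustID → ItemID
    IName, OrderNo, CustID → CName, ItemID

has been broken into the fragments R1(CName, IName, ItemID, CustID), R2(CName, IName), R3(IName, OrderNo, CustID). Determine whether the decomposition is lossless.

Yes

Chase test. Columns are CName, IName, ItemID, OrderNo, CustID; row i has aⱼ where attribute j ∈ Ri, else bᵢⱼ.
Initial tableau (one row per fragment):
  row 1: a1 a2 a3 b14 a5
  row 2: a1 a2 b23 b24 b25
  row 3: b31 a2 b33 a4 a5
Rows 1 and 2 agree on IName; apply IName→OrderNo, CustID and equate their OrderNo, CustID entries.
Rows 1 and 3 agree on IName; apply IName→OrderNo, CustID and equate their OrderNo, CustID entries.
Rows 1 and 2 agree on CustID; apply CustID→ItemID and equate their ItemID entries.
Rows 1 and 3 agree on CustID; apply CustID→ItemID and equate their ItemID entries.
Rows 1 and 3 agree on IName, OrderNo, CustID; apply IName, OrderNo, CustID→CName, ItemID and equate their CName, ItemID entries.
Row 1 is now all distinguished symbols — the join is lossless.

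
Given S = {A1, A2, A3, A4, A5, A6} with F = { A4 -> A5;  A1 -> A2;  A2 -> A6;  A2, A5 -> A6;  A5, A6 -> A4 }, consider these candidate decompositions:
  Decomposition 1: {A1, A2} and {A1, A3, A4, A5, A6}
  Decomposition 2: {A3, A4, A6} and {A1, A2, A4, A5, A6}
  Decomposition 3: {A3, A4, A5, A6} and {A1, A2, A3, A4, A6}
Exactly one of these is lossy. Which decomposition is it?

Decomposition 1: common = {A1}, closure = {A1, A2, A6} → lossless.
Decomposition 2: common = {A4, A6}, closure = {A4, A5, A6} → lossy.
Decomposition 3: common = {A3, A4, A6}, closure = {A3, A4, A5, A6} → lossless.

Decomposition 2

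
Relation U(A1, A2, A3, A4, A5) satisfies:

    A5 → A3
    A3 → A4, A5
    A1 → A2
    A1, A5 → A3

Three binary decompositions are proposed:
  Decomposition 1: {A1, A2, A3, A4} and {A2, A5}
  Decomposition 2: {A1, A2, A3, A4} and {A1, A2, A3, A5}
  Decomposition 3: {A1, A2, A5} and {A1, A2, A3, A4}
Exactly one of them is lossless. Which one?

Decomposition 2

Decomposition 1: common = {A2}, closure = {A2} → lossy.
Decomposition 2: common = {A1, A2, A3}, closure = {A1, A2, A3, A4, A5} → lossless.
Decomposition 3: common = {A1, A2}, closure = {A1, A2} → lossy.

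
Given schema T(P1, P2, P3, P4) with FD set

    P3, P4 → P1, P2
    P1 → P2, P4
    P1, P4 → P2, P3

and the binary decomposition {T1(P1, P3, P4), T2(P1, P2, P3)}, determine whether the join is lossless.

Common attributes: T1 ∩ T2 = {P1, P3}.
Closure of {P1, P3}: P1 → P2, P4 applies, adding P2, P4. So (P1, P3)⁺ = {P1, P2, P3, P4}.
This closure contains every attribute of T1, so T1 ∩ T2 → T1. The join is lossless.

Yes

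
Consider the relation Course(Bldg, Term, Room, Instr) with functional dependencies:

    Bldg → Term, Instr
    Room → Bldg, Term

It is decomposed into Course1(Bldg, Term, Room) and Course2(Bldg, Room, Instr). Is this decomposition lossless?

Common attributes: Course1 ∩ Course2 = {Bldg, Room}.
Closure of {Bldg, Room}: Bldg → Term, Instr applies, adding Term, Instr. So (Bldg, Room)⁺ = {Bldg, Term, Room, Instr}.
This closure contains every attribute of Course1, so Course1 ∩ Course2 → Course1. The join is lossless.

Yes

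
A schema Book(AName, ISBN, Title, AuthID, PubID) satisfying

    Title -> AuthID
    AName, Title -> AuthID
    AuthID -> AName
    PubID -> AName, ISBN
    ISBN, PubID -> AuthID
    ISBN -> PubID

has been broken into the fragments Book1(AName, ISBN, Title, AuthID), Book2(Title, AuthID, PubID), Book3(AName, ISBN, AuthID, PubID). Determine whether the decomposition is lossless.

Yes

Chase test. Columns are AName, ISBN, Title, AuthID, PubID; row i has aⱼ where attribute j ∈ Booki, else bᵢⱼ.
Initial tableau (one row per fragment):
  row 1: a1 a2 a3 a4 b15
  row 2: b21 b22 a3 a4 a5
  row 3: a1 a2 b33 a4 a5
Rows 1 and 2 agree on AuthID; apply AuthID→AName and equate their AName entries.
Rows 2 and 3 agree on PubID; apply PubID→AName, ISBN and equate their AName, ISBN entries.
Rows 1 and 2 agree on ISBN; apply ISBN→PubID and equate their PubID entries.
Row 1 is now all distinguished symbols — the join is lossless.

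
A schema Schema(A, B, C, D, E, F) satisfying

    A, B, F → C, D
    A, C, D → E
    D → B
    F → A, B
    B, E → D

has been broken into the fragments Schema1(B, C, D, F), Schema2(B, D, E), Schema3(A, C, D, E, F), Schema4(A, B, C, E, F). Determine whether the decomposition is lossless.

Chase test. Columns are A, B, C, D, E, F; row i has aⱼ where attribute j ∈ Schemai, else bᵢⱼ.
Initial tableau (one row per fragment):
  row 1: b11 a2 a3 a4 b15 a6
  row 2: b21 a2 b23 a4 a5 b26
  row 3: a1 b32 a3 a4 a5 a6
  row 4: a1 a2 a3 b44 a5 a6
Rows 1 and 3 agree on D; apply D→B and equate their B entries.
Rows 1 and 3 agree on F; apply F→A, B and equate their A, B entries.
Rows 2 and 4 agree on B, E; apply B, E→D and equate their D entries.
Rows 1 and 3 agree on A, C, D; apply A, C, D→E and equate their E entries.
Row 1 is now all distinguished symbols — the join is lossless.

Yes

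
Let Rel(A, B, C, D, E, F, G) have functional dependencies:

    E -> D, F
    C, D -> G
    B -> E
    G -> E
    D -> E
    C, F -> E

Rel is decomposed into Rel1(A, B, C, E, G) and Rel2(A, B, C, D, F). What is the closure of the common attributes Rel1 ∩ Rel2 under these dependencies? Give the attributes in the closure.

Rel1 ∩ Rel2 = {A, B, C}.
B → E applies, adding E
E → D, F applies, adding D, F
C, D → G applies, adding G
Closure: {A, B, C, D, E, F, G}.

A, B, C, D, E, F, G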